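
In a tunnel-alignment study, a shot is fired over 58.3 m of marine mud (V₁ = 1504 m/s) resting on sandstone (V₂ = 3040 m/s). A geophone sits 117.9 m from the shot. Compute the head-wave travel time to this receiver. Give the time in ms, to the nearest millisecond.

106 ms

t = x/V₂ + 2h·√(V₂²−V₁²)/(V₁V₂).
√(V₂²−V₁²) = √(3040²−1504²) = 2641.9 m/s; delay term = 2·58.3·2641.9/(1504·3040) = 0.06737 s.
t = 117.9/3040 + 0.06737 = 0.10616 s.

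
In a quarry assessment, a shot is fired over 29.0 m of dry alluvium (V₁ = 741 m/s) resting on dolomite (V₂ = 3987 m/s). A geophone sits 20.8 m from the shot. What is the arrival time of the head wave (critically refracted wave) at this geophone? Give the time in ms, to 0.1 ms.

82.1 ms

θ_c = arcsin(V₁/V₂) = arcsin(741/3987) = 10.71°, cos θ_c = 0.9826.
Intercept time tᵢ = 2h cos θ_c / V₁ = 2·29.0·0.9826/741 = 0.07691 s.
t = x/V₂ + tᵢ = 20.8/3987 + 0.07691 = 0.08213 s.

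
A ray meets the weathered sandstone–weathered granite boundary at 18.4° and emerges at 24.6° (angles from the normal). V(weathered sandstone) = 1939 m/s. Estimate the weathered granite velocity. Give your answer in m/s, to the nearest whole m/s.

2557 m/s

Snell's law: sin 18.4°/V₁ = sin 24.6°/V₂.
V₂ = V₁·sin 24.6°/sin 18.4° = 1939 × 1.3188 = 2557.17 m/s.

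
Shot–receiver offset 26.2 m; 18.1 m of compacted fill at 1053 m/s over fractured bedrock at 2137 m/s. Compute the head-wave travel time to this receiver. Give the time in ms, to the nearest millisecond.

42 ms

t = x/V₂ + 2h·√(V₂²−V₁²)/(V₁V₂).
√(V₂²−V₁²) = √(2137²−1053²) = 1859.6 m/s; delay term = 2·18.1·1859.6/(1053·2137) = 0.02991 s.
t = 26.2/2137 + 0.02991 = 0.04217 s.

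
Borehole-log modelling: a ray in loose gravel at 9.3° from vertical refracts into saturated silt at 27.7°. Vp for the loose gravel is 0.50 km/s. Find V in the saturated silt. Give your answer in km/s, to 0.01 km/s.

Snell's law: sin 9.3°/V₁ = sin 27.7°/V₂.
V₂ = V₁·sin 27.7°/sin 9.3° = 0.50 × 2.8764 = 1.44 km/s.

1.44 km/s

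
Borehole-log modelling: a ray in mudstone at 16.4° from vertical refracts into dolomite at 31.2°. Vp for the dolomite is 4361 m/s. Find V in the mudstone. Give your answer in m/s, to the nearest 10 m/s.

2380 m/s

sin 16.4° = 0.2823; sin 31.2° = 0.5180.
V₁ = V₂·(sin θ₁/sin θ₂) = 4361·(0.2823/0.5180) = 2376.89 m/s.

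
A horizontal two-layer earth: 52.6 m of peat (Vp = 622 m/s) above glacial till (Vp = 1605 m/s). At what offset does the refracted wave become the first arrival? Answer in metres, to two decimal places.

θ_c = arcsin(622/1605) = 22.80°, so cos θ_c = 0.9219 and tᵢ = 2h cos θ_c/V₁ = 0.1559 s.
At crossover x/V₁ = x/V₂ + tᵢ ⇒ x = tᵢ/(1/V₁ − 1/V₂) = 0.15591/(1.6077e-03 − 6.2305e-04) = 158.34 m.

158.34 m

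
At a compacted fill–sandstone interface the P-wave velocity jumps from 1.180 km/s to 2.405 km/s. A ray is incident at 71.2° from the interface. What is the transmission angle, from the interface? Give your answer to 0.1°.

48.9°

Convert to the normal: θ₁ = 90° − 71.2° = 18.8°.
Snell's law: sin θ₂ = (V₂/V₁)·sin θ₁ = (2.405/1.180)·sin 18.8° = 0.6568.
θ₂ = sin⁻¹(0.6568) = 41.06° (from vertical).
From the interface: 90° − 41.06° = 48.94°.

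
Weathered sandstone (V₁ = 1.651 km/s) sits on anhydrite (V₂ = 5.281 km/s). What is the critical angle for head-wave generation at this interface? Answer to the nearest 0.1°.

Critical incidence: sin θ_c = V₁/V₂ = 1.651/5.281 = 0.3126.
θ_c = arcsin 0.3126 = 18.22°.

18.2°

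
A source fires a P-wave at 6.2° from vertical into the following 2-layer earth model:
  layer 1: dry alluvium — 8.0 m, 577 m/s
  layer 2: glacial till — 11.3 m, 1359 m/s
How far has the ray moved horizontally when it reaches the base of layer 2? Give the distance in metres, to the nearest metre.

Ray parameter p = sin 6.2° / 577 m/s = 1.8717e-04 s/m.
Layer 1: θ = 6.20°; offset = 8.0·tan 6.20° = 0.869 m.
Layer 2: sin θ = p·1359 = 0.2544 → θ = 14.74°; offset = 11.3·tan 14.74° = 2.972 m.
Total horizontal offset = 3.841 m.

4 m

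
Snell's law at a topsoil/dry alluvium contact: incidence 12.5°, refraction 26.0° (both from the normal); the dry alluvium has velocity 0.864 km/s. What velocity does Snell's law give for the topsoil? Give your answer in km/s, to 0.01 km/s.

Snell's law: sin 12.5°/V₁ = sin 26.0°/V₂.
V₁ = V₂·sin 12.5°/sin 26.0° = 0.864 × 0.4937 = 0.43 km/s.

0.43 km/s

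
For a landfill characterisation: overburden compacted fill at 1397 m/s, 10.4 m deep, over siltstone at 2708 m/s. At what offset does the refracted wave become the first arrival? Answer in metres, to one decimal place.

x_cross = 2h·√((V₂+V₁)/(V₂−V₁)).
(V₂+V₁)/(V₂−V₁) = (2708+1397)/(2708−1397) = 3.1312; √ = 1.7695.
x_cross = 2·10.4·1.7695 = 36.81 m.

36.8 m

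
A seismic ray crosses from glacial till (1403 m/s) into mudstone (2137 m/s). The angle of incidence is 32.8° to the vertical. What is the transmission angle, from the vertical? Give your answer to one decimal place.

sin θ₁/V₁ = sin θ₂/V₂ ⇒ sin θ₂ = 2137·sin 32.8°/1403 = 2137·0.5417/1403 = 0.8251.
θ₂ = arcsin 0.8251 = 55.60° from the normal.

55.6°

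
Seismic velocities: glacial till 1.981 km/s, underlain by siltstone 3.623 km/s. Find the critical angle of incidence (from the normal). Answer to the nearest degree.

At critical incidence the refracted ray runs along the interface (θ₂ = 90°), so sin θ_c = V₁/V₂.
θ_c = arcsin(1.981/3.623) = arcsin 0.5468 = 33.15°.

33°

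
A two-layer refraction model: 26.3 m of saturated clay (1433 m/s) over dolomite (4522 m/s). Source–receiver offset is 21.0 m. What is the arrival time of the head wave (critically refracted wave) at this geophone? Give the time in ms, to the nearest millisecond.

39 ms

θ_c = arcsin(V₁/V₂) = arcsin(1433/4522) = 18.48°, cos θ_c = 0.9485.
Intercept time tᵢ = 2h cos θ_c / V₁ = 2·26.3·0.9485/1433 = 0.03481 s.
t = x/V₂ + tᵢ = 21.0/4522 + 0.03481 = 0.03946 s.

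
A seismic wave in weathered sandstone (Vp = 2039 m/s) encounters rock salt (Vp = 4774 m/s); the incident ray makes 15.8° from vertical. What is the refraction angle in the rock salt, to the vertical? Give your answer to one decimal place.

39.6°

sin θ₁/V₁ = sin θ₂/V₂ ⇒ sin θ₂ = 4774·sin 15.8°/2039 = 4774·0.2723/2039 = 0.6375.
θ₂ = sin⁻¹(0.6375) = 39.61° (from vertical).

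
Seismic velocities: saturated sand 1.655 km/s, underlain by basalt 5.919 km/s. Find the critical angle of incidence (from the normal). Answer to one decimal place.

16.2°

Critical incidence: sin θ_c = V₁/V₂ = 1.655/5.919 = 0.2796.
θ_c = arcsin 0.2796 = 16.24°.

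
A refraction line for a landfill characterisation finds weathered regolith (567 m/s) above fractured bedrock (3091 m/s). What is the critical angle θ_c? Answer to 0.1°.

10.6°

At critical incidence the refracted ray runs along the interface (θ₂ = 90°), so sin θ_c = V₁/V₂.
θ_c = arcsin(567/3091) = arcsin 0.1834 = 10.57°.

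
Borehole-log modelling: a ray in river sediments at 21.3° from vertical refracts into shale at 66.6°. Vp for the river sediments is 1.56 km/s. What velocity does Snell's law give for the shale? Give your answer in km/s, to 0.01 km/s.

sin 21.3° = 0.3633; sin 66.6° = 0.9178.
V₂ = V₁·(sin θ₂/sin θ₁) = 1.56·(0.9178/0.3633) = 3.94 km/s.

3.94 km/s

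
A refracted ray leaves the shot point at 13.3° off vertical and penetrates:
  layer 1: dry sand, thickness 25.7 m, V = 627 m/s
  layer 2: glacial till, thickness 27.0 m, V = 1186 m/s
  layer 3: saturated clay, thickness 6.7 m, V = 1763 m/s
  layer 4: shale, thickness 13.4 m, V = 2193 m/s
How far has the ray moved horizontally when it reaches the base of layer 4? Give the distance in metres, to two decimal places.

Apply Snell's law at each interface; in layer i the horizontal offset is hᵢ·tan θᵢ.
Layer 1: θ = 13.30°; offset = 25.7·tan 13.30° = 6.0752 m.
Layer 2: sin θ = 1186·sin 13.3°/627 = 0.4351, θ = 25.79°; offset = 27.0·tan 25.79° = 13.0493 m.
Layer 3: sin θ = 1763·sin 13.3°/627 = 0.6469, θ = 40.30°; offset = 6.7·tan 40.30° = 5.6830 m.
Layer 4: sin θ = 2193·sin 13.3°/627 = 0.8046, θ = 53.57°; offset = 13.4·tan 53.57° = 18.1580 m.
Σ offsets = 42.9655 m.

42.97 m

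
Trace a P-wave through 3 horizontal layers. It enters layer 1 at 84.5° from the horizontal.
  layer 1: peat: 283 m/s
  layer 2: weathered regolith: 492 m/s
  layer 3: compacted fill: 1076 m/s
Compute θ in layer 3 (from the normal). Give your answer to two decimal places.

21.37°

From the normal: θ₁ = 90° − 84.5° = 5.5°.
Ray parameter p = sin 5.5° / 283 = 3.3868e-04 s/m.
sin θ_3 = p·V_3 = 3.3868e-04 × 1076 = 0.3644.
θ_3 = 21.37° from the vertical.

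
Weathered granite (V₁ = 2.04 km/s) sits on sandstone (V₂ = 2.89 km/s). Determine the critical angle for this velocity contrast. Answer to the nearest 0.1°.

44.9°

At critical incidence the refracted ray runs along the interface (θ₂ = 90°), so sin θ_c = V₁/V₂.
θ_c = arcsin(2.04/2.89) = arcsin 0.7059 = 44.90°.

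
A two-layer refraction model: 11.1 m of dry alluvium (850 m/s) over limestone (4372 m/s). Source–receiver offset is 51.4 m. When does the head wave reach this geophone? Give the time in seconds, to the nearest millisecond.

0.037 s

t = x/V₂ + 2h·√(V₂²−V₁²)/(V₁V₂).
√(V₂²−V₁²) = √(4372²−850²) = 4288.6 m/s; delay term = 2·11.1·4288.6/(850·4372) = 0.02562 s.
t = 51.4/4372 + 0.02562 = 0.03738 s.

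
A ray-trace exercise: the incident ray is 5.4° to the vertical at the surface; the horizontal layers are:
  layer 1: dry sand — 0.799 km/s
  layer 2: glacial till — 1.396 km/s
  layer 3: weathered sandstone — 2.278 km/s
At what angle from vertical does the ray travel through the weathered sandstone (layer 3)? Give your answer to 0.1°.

15.6°

Snell's law across each interface conserves sin θ / V, so sin θ_3 = V_3·sin θ₁/V₁.
sin θ_3 = 2.278 × sin 5.4° / 0.799 = 0.2683.
θ_3 = 15.56° from the vertical.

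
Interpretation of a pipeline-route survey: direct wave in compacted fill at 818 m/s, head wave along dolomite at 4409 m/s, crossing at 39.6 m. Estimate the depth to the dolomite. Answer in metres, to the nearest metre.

x_cross = 2h·√((V₂+V₁)/(V₂−V₁)) → h = x_cross / (2·√((V₂+V₁)/(V₂−V₁))).
√((V₂+V₁)/(V₂−V₁)) = √((4409+818)/(4409−818)) = 1.2065.
h = 39.6 / (2·1.2065) = 16.41 m.

16 m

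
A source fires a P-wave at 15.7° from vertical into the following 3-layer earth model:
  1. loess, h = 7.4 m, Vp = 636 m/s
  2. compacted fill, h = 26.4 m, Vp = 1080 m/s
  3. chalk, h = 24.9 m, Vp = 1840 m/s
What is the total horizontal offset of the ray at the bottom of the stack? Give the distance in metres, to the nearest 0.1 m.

47.1 m

p = sin θ₁/V₁ = sin 15.7°/636 = 4.2547e-04 s/m is conserved through the stack.
Layer 1: θ = 15.70°; offset = 7.4·tan 15.70° = 2.080 m.
Layer 2: sin θ = p·1080 = 0.4595 → θ = 27.36°; offset = 26.4·tan 27.36° = 13.658 m.
Layer 3: sin θ = p·1840 = 0.7829 → θ = 51.52°; offset = 24.9·tan 51.52° = 31.331 m.
Σ offsets = 47.069 m.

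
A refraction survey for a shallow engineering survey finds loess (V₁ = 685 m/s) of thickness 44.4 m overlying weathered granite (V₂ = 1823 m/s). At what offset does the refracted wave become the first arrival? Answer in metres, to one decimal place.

x_cross = 2h·√((V₂+V₁)/(V₂−V₁)).
(V₂+V₁)/(V₂−V₁) = (1823+685)/(1823−685) = 2.2039; √ = 1.4845.
x_cross = 2·44.4·1.4845 = 131.83 m.

131.8 m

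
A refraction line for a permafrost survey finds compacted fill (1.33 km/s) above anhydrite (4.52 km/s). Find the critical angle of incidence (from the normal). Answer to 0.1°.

At critical incidence the refracted ray runs along the interface (θ₂ = 90°), so sin θ_c = V₁/V₂.
θ_c = arcsin(1.33/4.52) = arcsin 0.2942 = 17.11°.

17.1°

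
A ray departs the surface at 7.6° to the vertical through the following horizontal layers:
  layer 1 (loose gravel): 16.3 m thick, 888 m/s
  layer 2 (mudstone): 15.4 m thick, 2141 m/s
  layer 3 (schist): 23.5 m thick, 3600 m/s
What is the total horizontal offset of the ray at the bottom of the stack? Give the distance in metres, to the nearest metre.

22 m

Ray parameter p = sin 7.6° / 888 m/s = 1.4894e-04 s/m.
Layer 1: θ = 7.60°; offset = 16.3·tan 7.60° = 2.175 m.
Layer 2: sin θ = p·2141 = 0.3189 → θ = 18.59°; offset = 15.4·tan 18.59° = 5.181 m.
Layer 3: sin θ = p·3600 = 0.5362 → θ = 32.42°; offset = 23.5·tan 32.42° = 14.927 m.
Σ offsets = 22.283 m.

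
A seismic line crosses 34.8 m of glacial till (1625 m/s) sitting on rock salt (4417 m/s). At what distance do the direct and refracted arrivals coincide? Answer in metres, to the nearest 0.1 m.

102.4 m

x_cross = 2h·√((V₂+V₁)/(V₂−V₁)).
(V₂+V₁)/(V₂−V₁) = (4417+1625)/(4417−1625) = 2.1640; √ = 1.4711.
x_cross = 2·34.8·1.4711 = 102.39 m.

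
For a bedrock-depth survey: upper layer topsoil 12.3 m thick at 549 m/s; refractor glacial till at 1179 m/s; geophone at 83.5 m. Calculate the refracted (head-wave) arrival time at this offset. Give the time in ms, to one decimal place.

110.5 ms

θ_c = arcsin(V₁/V₂) = arcsin(549/1179) = 27.75°, cos θ_c = 0.8850.
Intercept time tᵢ = 2h cos θ_c / V₁ = 2·12.3·0.8850/549 = 0.03965 s.
t = x/V₂ + tᵢ = 83.5/1179 + 0.03965 = 0.11048 s.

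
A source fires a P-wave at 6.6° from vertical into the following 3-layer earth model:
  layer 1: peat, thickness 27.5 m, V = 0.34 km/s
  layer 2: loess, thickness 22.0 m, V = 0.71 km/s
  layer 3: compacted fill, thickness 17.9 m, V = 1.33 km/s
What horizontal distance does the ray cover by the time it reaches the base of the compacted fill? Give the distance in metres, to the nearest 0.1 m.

Apply Snell's law at each interface; in layer i the horizontal offset is hᵢ·tan θᵢ.
Layer 1: θ = 6.60°; offset = 27.5·tan 6.60° = 3.182 m.
Layer 2: sin θ = 0.71·sin 6.6°/0.34 = 0.2400, θ = 13.89°; offset = 22.0·tan 13.89° = 5.439 m.
Layer 3: sin θ = 1.33·sin 6.6°/0.34 = 0.4496, θ = 26.72°; offset = 17.9·tan 26.72° = 9.010 m.
Summing the layer offsets gives 17.631 m.

17.6 m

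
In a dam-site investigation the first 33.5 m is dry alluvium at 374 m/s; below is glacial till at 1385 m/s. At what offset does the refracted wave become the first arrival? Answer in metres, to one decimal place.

θ_c = arcsin(374/1385) = 15.67°, so cos θ_c = 0.9629 and tᵢ = 2h cos θ_c/V₁ = 0.1725 s.
At crossover x/V₁ = x/V₂ + tᵢ ⇒ x = tᵢ/(1/V₁ − 1/V₂) = 0.17249/(2.6738e-03 − 7.2202e-04) = 88.38 m.

88.4 m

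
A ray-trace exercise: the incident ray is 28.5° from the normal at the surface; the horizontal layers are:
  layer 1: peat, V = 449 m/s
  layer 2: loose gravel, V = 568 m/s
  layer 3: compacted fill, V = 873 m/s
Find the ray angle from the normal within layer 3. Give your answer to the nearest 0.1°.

Ray parameter p = sin 28.5° / 449 = 1.0627e-03 s/m.
sin θ_3 = p·V_3 = 1.0627e-03 × 873 = 0.9277.
θ_3 = 68.09° from the vertical.

68.1°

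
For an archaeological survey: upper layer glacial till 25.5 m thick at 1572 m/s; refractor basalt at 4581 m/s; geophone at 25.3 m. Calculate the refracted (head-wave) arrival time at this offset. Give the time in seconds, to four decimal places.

t = x/V₂ + 2h·√(V₂²−V₁²)/(V₁V₂).
√(V₂²−V₁²) = √(4581²−1572²) = 4302.8 m/s; delay term = 2·25.5·4302.8/(1572·4581) = 0.03047 s.
t = 25.3/4581 + 0.03047 = 0.03600 s.

0.0360 s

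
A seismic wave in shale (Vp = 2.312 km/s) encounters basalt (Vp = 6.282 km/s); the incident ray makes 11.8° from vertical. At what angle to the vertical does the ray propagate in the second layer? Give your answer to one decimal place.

33.8°

sin θ₁/V₁ = sin θ₂/V₂ ⇒ sin θ₂ = 6.282·sin 11.8°/2.312 = 6.282·0.2045/2.312 = 0.5556.
θ₂ = arcsin 0.5556 = 33.75° from the normal.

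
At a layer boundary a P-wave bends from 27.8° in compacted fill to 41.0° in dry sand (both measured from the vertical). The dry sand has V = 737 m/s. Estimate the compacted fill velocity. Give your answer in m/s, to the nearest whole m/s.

524 m/s

Snell's law: sin 27.8°/V₁ = sin 41.0°/V₂.
V₁ = V₂·sin 27.8°/sin 41.0° = 737 × 0.7109 = 523.93 m/s.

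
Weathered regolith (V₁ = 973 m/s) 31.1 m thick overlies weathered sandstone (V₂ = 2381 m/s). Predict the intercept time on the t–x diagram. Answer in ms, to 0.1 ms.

58.3 ms

θ_c = arcsin(V₁/V₂) = arcsin(973/2381) = 24.12°; cos θ_c = 0.9127.
tᵢ = 2h·cos θ_c / V₁ = 2·31.1·0.9127 / 973 = 0.05834 s.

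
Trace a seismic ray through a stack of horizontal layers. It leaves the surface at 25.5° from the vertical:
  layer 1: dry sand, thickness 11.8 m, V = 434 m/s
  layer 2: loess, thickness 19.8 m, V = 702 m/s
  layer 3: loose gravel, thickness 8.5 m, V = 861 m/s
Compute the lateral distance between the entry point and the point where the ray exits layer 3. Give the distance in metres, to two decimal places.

Apply Snell's law at each interface; in layer i the horizontal offset is hᵢ·tan θᵢ.
Layer 1: θ = 25.50°; offset = 11.8·tan 25.50° = 5.6283 m.
Layer 2: sin θ = 702·sin 25.5°/434 = 0.6964, θ = 44.14°; offset = 19.8·tan 44.14° = 19.2113 m.
Layer 3: sin θ = 861·sin 25.5°/434 = 0.8541, θ = 58.66°; offset = 8.5·tan 58.66° = 13.9570 m.
Total horizontal offset = 38.7966 m.

38.80 m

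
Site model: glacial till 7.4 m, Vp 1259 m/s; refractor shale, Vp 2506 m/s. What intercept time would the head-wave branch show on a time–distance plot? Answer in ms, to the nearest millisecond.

10 ms

θ_c = arcsin(V₁/V₂) = arcsin(1259/2506) = 30.16°; cos θ_c = 0.8646.
tᵢ = 2h·cos θ_c / V₁ = 2·7.4·0.8646 / 1259 = 0.01016 s.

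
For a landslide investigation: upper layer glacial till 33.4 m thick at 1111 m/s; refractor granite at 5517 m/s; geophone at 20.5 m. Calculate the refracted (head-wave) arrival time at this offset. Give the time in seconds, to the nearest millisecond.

0.063 s

t = x/V₂ + 2h·√(V₂²−V₁²)/(V₁V₂).
√(V₂²−V₁²) = √(5517²−1111²) = 5404.0 m/s; delay term = 2·33.4·5404.0/(1111·5517) = 0.05889 s.
t = 20.5/5517 + 0.05889 = 0.06261 s.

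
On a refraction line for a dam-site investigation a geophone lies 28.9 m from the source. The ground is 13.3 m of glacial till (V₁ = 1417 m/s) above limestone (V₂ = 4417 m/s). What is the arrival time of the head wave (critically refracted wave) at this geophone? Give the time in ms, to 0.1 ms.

24.3 ms

θ_c = arcsin(V₁/V₂) = arcsin(1417/4417) = 18.71°, cos θ_c = 0.9471.
Intercept time tᵢ = 2h cos θ_c / V₁ = 2·13.3·0.9471/1417 = 0.01778 s.
t = x/V₂ + tᵢ = 28.9/4417 + 0.01778 = 0.02432 s.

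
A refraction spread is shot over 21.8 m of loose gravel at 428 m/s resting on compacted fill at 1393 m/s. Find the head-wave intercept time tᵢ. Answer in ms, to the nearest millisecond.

97 ms

tᵢ = 2h·√(V₂²−V₁²)/(V₁V₂).
√(V₂²−V₁²) = √(1393²−428²) = 1325.6 m/s.
tᵢ = 2·21.8·1325.6/(428·1393) = 0.09694 s.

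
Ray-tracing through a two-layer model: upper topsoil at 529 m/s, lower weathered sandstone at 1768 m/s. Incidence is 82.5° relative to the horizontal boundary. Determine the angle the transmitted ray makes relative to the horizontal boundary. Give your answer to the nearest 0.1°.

Angle from the normal: 90° − 82.5° = 7.5°.
sin θ₁/V₁ = sin θ₂/V₂ ⇒ sin θ₂ = 1768·sin 7.5°/529 = 1768·0.1305/529 = 0.4362.
θ₂ = sin⁻¹(0.4362) = 25.86° (from vertical).
From the interface: 90° − 25.86° = 64.14°.

64.1°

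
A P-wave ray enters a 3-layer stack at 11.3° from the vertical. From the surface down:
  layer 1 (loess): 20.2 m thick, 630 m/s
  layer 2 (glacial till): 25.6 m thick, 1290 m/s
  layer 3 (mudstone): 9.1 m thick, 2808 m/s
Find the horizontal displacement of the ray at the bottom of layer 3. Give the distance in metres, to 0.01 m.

31.57 m

p = sin θ₁/V₁ = sin 11.3°/630 = 3.1103e-04 s/m is conserved through the stack.
Layer 1: θ = 11.30°; offset = 20.2·tan 11.30° = 4.0364 m.
Layer 2: sin θ = p·1290 = 0.4012 → θ = 23.65°; offset = 25.6·tan 23.65° = 11.2135 m.
Layer 3: sin θ = p·2808 = 0.8734 → θ = 60.85°; offset = 9.1·tan 60.85° = 16.3169 m.
Σ offsets = 31.5668 m.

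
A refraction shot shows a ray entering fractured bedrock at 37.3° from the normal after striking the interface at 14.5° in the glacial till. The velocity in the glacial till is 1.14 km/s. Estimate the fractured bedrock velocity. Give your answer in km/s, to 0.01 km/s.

sin 14.5° = 0.2504; sin 37.3° = 0.6060.
V₂ = V₁·(sin θ₂/sin θ₁) = 1.14·(0.6060/0.2504) = 2.76 km/s.

2.76 km/s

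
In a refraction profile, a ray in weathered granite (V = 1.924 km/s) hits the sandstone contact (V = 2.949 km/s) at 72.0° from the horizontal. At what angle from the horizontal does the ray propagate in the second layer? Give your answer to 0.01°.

Angle from the normal: 90° − 72.0° = 18.0°.
sin θ₁/V₁ = sin θ₂/V₂ ⇒ sin θ₂ = 2.949·sin 18.0°/1.924 = 2.949·0.3090/1.924 = 0.4736.
θ₂ = sin⁻¹(0.4736) = 28.27° (from vertical).
From the interface: 90° − 28.27° = 61.73°.

61.73°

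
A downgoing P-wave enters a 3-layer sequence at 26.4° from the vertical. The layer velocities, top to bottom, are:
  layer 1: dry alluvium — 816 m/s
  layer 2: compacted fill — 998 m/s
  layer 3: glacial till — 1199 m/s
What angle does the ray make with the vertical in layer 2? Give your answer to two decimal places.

Ray parameter p = sin 26.4° / 816 = 5.4490e-04 s/m.
sin θ_2 = p·V_2 = 5.4490e-04 × 998 = 0.5438.
θ_2 = 32.94° from the vertical.

32.94°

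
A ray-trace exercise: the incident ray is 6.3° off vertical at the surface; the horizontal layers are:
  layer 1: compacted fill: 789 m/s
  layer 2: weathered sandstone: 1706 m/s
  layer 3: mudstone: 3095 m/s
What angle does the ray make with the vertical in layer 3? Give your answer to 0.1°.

Ray parameter p = sin 6.3° / 789 = 1.3908e-04 s/m.
sin θ_3 = p·V_3 = 1.3908e-04 × 3095 = 0.4305.
θ_3 = arcsin 0.4305 = 25.50°.

25.5°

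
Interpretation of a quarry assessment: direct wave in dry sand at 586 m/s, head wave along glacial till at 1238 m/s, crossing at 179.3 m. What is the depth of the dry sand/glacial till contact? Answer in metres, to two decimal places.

53.60 m

x_cross = 2h·√((V₂+V₁)/(V₂−V₁)) → h = x_cross / (2·√((V₂+V₁)/(V₂−V₁))).
√((V₂+V₁)/(V₂−V₁)) = √((1238+586)/(1238−586)) = 1.6726.
h = 179.3 / (2·1.6726) = 53.60 m.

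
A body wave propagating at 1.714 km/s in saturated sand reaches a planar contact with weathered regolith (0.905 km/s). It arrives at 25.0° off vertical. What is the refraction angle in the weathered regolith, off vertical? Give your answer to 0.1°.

12.9°

Snell's law: sin θ₂ = (V₂/V₁)·sin θ₁ = (0.905/1.714)·sin 25.0° = 0.2231.
θ₂ = arcsin 0.2231 = 12.89° from the normal.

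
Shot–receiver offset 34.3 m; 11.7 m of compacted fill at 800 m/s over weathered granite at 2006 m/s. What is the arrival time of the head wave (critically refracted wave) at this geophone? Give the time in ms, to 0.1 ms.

t = x/V₂ + 2h·√(V₂²−V₁²)/(V₁V₂).
√(V₂²−V₁²) = √(2006²−800²) = 1839.6 m/s; delay term = 2·11.7·1839.6/(800·2006) = 0.02682 s.
t = 34.3/2006 + 0.02682 = 0.04392 s.

43.9 ms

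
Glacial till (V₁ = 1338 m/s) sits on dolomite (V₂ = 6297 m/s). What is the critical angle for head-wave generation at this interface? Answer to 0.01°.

At critical incidence the refracted ray runs along the interface (θ₂ = 90°), so sin θ_c = V₁/V₂.
θ_c = arcsin(1338/6297) = arcsin 0.2125 = 12.27°.

12.27°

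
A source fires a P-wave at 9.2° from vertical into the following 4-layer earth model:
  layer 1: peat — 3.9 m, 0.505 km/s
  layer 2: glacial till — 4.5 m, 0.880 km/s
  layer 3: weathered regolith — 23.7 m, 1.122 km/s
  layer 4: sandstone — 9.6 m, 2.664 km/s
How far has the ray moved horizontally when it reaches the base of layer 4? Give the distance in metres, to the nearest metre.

Ray parameter p = sin 9.2° / 0.505 km/s = 3.1660e-01 s/km.
Layer 1: θ = 9.20°; offset = 3.9·tan 9.20° = 0.632 m.
Layer 2: sin θ = p·0.880 = 0.2786 → θ = 16.18°; offset = 4.5·tan 16.18° = 1.305 m.
Layer 3: sin θ = p·1.122 = 0.3552 → θ = 20.81°; offset = 23.7·tan 20.81° = 9.006 m.
Layer 4: sin θ = p·2.664 = 0.8434 → θ = 57.50°; offset = 9.6·tan 57.50° = 15.070 m.
Summing the layer offsets gives 26.013 m.

26 m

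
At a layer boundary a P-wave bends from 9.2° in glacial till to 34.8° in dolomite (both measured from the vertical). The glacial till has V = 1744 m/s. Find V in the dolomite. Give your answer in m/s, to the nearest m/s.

Snell's law: sin 9.2°/V₁ = sin 34.8°/V₂.
V₂ = V₁·sin 34.8°/sin 9.2° = 1744 × 3.5696 = 6225.40 m/s.

6225 m/s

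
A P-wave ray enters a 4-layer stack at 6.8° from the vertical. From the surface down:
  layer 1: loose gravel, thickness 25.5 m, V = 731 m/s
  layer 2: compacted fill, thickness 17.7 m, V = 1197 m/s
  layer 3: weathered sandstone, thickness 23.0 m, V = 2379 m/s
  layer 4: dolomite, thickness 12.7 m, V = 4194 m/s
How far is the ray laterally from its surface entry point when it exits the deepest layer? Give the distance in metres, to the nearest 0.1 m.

27.9 m

p = sin θ₁/V₁ = sin 6.8°/731 = 1.6198e-04 s/m is conserved through the stack.
Layer 1: θ = 6.80°; offset = 25.5·tan 6.80° = 3.041 m.
Layer 2: sin θ = p·1197 = 0.1939 → θ = 11.18°; offset = 17.7·tan 11.18° = 3.498 m.
Layer 3: sin θ = p·2379 = 0.3853 → θ = 22.66°; offset = 23.0·tan 22.66° = 9.605 m.
Layer 4: sin θ = p·4194 = 0.6793 → θ = 42.79°; offset = 12.7·tan 42.79° = 11.757 m.
Summing the layer offsets gives 27.900 m.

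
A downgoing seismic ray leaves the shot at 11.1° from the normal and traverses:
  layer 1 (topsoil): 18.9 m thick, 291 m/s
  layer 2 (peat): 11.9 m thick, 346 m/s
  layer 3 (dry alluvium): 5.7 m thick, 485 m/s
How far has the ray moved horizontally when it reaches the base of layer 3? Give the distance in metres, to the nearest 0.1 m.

p = sin θ₁/V₁ = sin 11.1°/291 = 6.6159e-04 s/m is conserved through the stack.
Layer 1: θ = 11.10°; offset = 18.9·tan 11.10° = 3.708 m.
Layer 2: sin θ = p·346 = 0.2289 → θ = 13.23°; offset = 11.9·tan 13.23° = 2.798 m.
Layer 3: sin θ = p·485 = 0.3209 → θ = 18.72°; offset = 5.7·tan 18.72° = 1.931 m.
Total horizontal offset = 8.437 m.

8.4 m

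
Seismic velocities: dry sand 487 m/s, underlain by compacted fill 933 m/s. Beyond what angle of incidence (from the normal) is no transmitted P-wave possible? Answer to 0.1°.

At critical incidence the refracted ray runs along the interface (θ₂ = 90°), so sin θ_c = V₁/V₂.
θ_c = arcsin(487/933) = arcsin 0.5220 = 31.46°.

31.5°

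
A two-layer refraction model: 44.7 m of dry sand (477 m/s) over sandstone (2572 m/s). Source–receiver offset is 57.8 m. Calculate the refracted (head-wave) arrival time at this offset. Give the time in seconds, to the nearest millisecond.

t = x/V₂ + 2h·√(V₂²−V₁²)/(V₁V₂).
√(V₂²−V₁²) = √(2572²−477²) = 2527.4 m/s; delay term = 2·44.7·2527.4/(477·2572) = 0.18417 s.
t = 57.8/2572 + 0.18417 = 0.20664 s.

0.207 s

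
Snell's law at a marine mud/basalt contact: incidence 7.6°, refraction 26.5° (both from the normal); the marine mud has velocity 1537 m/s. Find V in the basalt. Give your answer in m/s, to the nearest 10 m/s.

5190 m/s

Snell's law: sin 7.6°/V₁ = sin 26.5°/V₂.
V₂ = V₁·sin 26.5°/sin 7.6° = 1537 × 3.3737 = 5185.43 m/s.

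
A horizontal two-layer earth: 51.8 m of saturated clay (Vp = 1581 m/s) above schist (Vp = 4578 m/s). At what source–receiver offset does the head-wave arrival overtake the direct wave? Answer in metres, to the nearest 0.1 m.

148.5 m

θ_c = arcsin(1581/4578) = 20.20°, so cos θ_c = 0.9385 and tᵢ = 2h cos θ_c/V₁ = 0.0615 s.
At crossover x/V₁ = x/V₂ + tᵢ ⇒ x = tᵢ/(1/V₁ − 1/V₂) = 0.06150/(6.3251e-04 − 2.1844e-04) = 148.52 m.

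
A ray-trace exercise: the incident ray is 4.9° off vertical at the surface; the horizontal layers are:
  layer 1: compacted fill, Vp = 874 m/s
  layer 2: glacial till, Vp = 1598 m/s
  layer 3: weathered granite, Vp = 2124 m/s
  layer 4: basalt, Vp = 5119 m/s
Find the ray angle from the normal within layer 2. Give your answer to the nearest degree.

Snell's law across each interface conserves sin θ / V, so sin θ_2 = V_2·sin θ₁/V₁.
sin θ_2 = 1598 × sin 4.9° / 874 = 0.1562.
θ_2 = 8.98° from the vertical.

9°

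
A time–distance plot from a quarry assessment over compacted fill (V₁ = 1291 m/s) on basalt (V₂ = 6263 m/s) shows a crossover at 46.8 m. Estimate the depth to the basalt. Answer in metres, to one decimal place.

19.0 m

h = (x_cross/2)·√((V₂−V₁)/(V₂+V₁)).
(V₂−V₁)/(V₂+V₁) = (6263−1291)/(6263+1291) = 0.6582; √ = 0.8113.
h = (46.8/2)·0.8113 = 18.98 m.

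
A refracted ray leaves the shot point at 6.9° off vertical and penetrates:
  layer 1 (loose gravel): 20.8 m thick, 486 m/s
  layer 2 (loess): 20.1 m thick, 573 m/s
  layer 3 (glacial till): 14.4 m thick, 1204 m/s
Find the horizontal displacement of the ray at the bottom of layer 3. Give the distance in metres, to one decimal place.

9.9 m

Apply Snell's law at each interface; in layer i the horizontal offset is hᵢ·tan θᵢ.
Layer 1: θ = 6.90°; offset = 20.8·tan 6.90° = 2.517 m.
Layer 2: sin θ = 573·sin 6.9°/486 = 0.1416, θ = 8.14°; offset = 20.1·tan 8.14° = 2.876 m.
Layer 3: sin θ = 1204·sin 6.9°/486 = 0.2976, θ = 17.31°; offset = 14.4·tan 17.31° = 4.489 m.
Σ offsets = 9.882 m.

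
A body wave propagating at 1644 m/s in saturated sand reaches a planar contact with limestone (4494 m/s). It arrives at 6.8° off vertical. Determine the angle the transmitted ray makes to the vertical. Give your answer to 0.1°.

sin θ₁/V₁ = sin θ₂/V₂ ⇒ sin θ₂ = 4494·sin 6.8°/1644 = 4494·0.1184/1644 = 0.3237.
θ₂ = sin⁻¹(0.3237) = 18.88° (from vertical).

18.9°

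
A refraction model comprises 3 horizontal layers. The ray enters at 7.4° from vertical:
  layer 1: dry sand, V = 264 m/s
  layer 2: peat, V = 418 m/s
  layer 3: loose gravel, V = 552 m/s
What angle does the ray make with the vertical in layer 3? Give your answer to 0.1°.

Snell's law across each interface conserves sin θ / V, so sin θ_3 = V_3·sin θ₁/V₁.
sin θ_3 = 552 × sin 7.4° / 264 = 0.2693.
θ_3 = 15.62° from the vertical.

15.6°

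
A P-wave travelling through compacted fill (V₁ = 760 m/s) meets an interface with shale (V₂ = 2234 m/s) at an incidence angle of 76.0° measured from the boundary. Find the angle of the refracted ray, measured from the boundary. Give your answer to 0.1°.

Angle from the normal: 90° − 76.0° = 14.0°.
sin θ₁/V₁ = sin θ₂/V₂ ⇒ sin θ₂ = 2234·sin 14.0°/760 = 2234·0.2419/760 = 0.7111.
θ₂ = arcsin 0.7111 = 45.33° from the normal.
From the interface: 90° − 45.33° = 44.67°.

44.7°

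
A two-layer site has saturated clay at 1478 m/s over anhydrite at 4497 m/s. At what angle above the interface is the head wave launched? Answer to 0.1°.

70.8°

Critical incidence: sin θ_c = V₁/V₂ = 1478/4497 = 0.3287.
θ_c = arcsin 0.3287 = 19.19°.
Measured from the interface: 90° − 19.19° = 70.81°.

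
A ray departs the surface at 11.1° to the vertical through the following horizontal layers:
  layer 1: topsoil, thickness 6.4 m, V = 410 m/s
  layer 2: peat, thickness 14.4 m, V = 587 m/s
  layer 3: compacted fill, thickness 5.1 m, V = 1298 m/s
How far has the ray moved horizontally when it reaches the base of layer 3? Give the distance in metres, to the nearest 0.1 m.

Apply Snell's law at each interface; in layer i the horizontal offset is hᵢ·tan θᵢ.
Layer 1: θ = 11.10°; offset = 6.4·tan 11.10° = 1.256 m.
Layer 2: sin θ = 587·sin 11.1°/410 = 0.2756, θ = 16.00°; offset = 14.4·tan 16.00° = 4.129 m.
Layer 3: sin θ = 1298·sin 11.1°/410 = 0.6095, θ = 37.55°; offset = 5.1·tan 37.55° = 3.921 m.
Total horizontal offset = 9.306 m.

9.3 m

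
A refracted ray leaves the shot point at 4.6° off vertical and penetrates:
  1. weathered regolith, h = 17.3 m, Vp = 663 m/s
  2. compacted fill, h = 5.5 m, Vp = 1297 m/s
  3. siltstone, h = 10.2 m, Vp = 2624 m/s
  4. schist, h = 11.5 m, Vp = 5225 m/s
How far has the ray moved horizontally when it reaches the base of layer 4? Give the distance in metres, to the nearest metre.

p = sin θ₁/V₁ = sin 4.6°/663 = 1.2096e-04 s/m is conserved through the stack.
Layer 1: θ = 4.60°; offset = 17.3·tan 4.60° = 1.392 m.
Layer 2: sin θ = p·1297 = 0.1569 → θ = 9.03°; offset = 5.5·tan 9.03° = 0.874 m.
Layer 3: sin θ = p·2624 = 0.3174 → θ = 18.51°; offset = 10.2·tan 18.51° = 3.414 m.
Layer 4: sin θ = p·5225 = 0.6320 → θ = 39.20°; offset = 11.5·tan 39.20° = 9.379 m.
Summing the layer offsets gives 15.059 m.

15 m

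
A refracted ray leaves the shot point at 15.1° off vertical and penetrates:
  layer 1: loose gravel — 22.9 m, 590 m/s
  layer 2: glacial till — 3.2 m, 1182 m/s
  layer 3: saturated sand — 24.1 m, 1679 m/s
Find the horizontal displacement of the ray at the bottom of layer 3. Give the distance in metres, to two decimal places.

p = sin θ₁/V₁ = sin 15.1°/590 = 4.4153e-04 s/m is conserved through the stack.
Layer 1: θ = 15.10°; offset = 22.9·tan 15.10° = 6.1789 m.
Layer 2: sin θ = p·1182 = 0.5219 → θ = 31.46°; offset = 3.2·tan 31.46° = 1.9578 m.
Layer 3: sin θ = p·1679 = 0.7413 → θ = 47.85°; offset = 24.1·tan 47.85° = 26.6207 m.
Σ offsets = 34.7575 m.

34.76 m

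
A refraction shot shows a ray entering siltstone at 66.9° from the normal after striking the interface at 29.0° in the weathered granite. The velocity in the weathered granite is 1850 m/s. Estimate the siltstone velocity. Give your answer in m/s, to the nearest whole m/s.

3510 m/s

sin 29.0° = 0.4848; sin 66.9° = 0.9198.
V₂ = V₁·(sin θ₂/sin θ₁) = 1850·(0.9198/0.4848) = 3509.98 m/s.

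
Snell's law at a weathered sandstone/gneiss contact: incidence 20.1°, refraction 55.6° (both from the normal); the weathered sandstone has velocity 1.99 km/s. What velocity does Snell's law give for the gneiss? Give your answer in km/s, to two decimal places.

4.78 km/s

sin 20.1° = 0.3437; sin 55.6° = 0.8251.
V₂ = V₁·(sin θ₂/sin θ₁) = 1.99·(0.8251/0.3437) = 4.78 km/s.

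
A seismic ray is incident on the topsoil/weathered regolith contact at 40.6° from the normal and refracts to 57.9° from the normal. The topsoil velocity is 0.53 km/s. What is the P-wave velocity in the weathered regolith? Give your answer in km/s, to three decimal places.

Snell's law: sin 40.6°/V₁ = sin 57.9°/V₂.
V₂ = V₁·sin 57.9°/sin 40.6° = 0.53 × 1.3017 = 0.690 km/s.

0.690 km/s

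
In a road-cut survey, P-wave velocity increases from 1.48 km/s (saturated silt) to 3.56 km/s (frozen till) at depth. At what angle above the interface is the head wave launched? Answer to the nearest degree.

65°

At critical incidence the refracted ray runs along the interface (θ₂ = 90°), so sin θ_c = V₁/V₂.
θ_c = arcsin(1.48/3.56) = arcsin 0.4157 = 24.57°.
Measured from the interface: 90° − 24.57° = 65.43°.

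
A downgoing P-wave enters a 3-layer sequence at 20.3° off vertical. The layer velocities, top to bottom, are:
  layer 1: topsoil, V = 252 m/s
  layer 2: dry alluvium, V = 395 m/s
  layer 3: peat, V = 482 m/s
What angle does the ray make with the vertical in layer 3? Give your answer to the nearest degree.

42°

Snell's law across each interface conserves sin θ / V, so sin θ_3 = V_3·sin θ₁/V₁.
sin θ_3 = 482 × sin 20.3° / 252 = 0.6636.
θ_3 = arcsin 0.6636 = 41.57°.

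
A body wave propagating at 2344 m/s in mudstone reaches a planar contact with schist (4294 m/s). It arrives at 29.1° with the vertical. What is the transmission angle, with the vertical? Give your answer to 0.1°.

63.0°

sin θ₁/V₁ = sin θ₂/V₂ ⇒ sin θ₂ = 4294·sin 29.1°/2344 = 4294·0.4863/2344 = 0.8909.
θ₂ = arcsin 0.8909 = 62.99° from the normal.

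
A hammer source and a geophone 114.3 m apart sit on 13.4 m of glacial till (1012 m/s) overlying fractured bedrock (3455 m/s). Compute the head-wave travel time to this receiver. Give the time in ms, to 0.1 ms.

58.4 ms

t = x/V₂ + 2h·√(V₂²−V₁²)/(V₁V₂).
√(V₂²−V₁²) = √(3455²−1012²) = 3303.5 m/s; delay term = 2·13.4·3303.5/(1012·3455) = 0.02532 s.
t = 114.3/3455 + 0.02532 = 0.05840 s.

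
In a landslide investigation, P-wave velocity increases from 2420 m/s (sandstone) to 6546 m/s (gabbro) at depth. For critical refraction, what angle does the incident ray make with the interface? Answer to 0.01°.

68.30°

Critical incidence: sin θ_c = V₁/V₂ = 2420/6546 = 0.3697.
θ_c = arcsin 0.3697 = 21.70°.
Measured from the interface: 90° − 21.70° = 68.30°.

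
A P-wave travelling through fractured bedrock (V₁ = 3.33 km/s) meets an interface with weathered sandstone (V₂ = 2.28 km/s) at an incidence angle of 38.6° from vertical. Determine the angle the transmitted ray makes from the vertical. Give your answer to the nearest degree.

Snell's law: sin θ₂ = (V₂/V₁)·sin θ₁ = (2.28/3.33)·sin 38.6° = 0.4272.
θ₂ = sin⁻¹(0.4272) = 25.29° (from vertical).

25°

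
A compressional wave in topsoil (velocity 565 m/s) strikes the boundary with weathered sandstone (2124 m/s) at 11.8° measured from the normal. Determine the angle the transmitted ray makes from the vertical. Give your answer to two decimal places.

Snell's law: sin θ₂ = (V₂/V₁)·sin θ₁ = (2124/565)·sin 11.8° = 0.7688.
θ₂ = sin⁻¹(0.7688) = 50.24° (from vertical).

50.24°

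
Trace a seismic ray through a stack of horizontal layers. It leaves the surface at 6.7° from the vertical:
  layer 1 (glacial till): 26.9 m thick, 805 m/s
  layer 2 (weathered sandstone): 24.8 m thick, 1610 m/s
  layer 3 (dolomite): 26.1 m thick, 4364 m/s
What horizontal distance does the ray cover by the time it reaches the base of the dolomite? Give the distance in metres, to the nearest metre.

Apply Snell's law at each interface; in layer i the horizontal offset is hᵢ·tan θᵢ.
Layer 1: θ = 6.70°; offset = 26.9·tan 6.70° = 3.160 m.
Layer 2: sin θ = 1610·sin 6.7°/805 = 0.2333, θ = 13.49°; offset = 24.8·tan 13.49° = 5.951 m.
Layer 3: sin θ = 4364·sin 6.7°/805 = 0.6325, θ = 39.23°; offset = 26.1·tan 39.23° = 21.312 m.
Σ offsets = 30.423 m.

30 m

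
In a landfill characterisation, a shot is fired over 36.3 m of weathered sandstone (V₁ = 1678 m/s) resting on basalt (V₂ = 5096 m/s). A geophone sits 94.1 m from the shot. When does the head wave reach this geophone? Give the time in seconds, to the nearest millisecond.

0.059 s

t = x/V₂ + 2h·√(V₂²−V₁²)/(V₁V₂).
√(V₂²−V₁²) = √(5096²−1678²) = 4811.8 m/s; delay term = 2·36.3·4811.8/(1678·5096) = 0.04085 s.
t = 94.1/5096 + 0.04085 = 0.05932 s.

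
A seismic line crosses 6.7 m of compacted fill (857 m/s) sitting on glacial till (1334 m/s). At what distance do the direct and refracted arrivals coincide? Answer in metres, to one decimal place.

28.7 m

x_cross = 2h·√((V₂+V₁)/(V₂−V₁)).
(V₂+V₁)/(V₂−V₁) = (1334+857)/(1334−857) = 4.5933; √ = 2.1432.
x_cross = 2·6.7·2.1432 = 28.72 m.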